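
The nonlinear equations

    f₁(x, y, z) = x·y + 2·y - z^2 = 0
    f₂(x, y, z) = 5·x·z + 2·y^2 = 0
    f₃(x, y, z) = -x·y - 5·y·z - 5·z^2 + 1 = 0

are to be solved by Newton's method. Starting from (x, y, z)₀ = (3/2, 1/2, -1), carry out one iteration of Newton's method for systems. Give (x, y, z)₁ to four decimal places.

(0.5409, 0.2107, -0.6289)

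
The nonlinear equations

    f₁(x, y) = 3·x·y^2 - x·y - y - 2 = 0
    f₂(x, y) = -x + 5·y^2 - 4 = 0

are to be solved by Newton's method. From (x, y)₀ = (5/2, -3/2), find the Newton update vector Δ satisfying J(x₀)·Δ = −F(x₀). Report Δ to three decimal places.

At (5/2, -3/2): F = (20.125, 4.750).
Jacobian J = [[3·y^2 - y, 6·x·y - x - 1], [-1, 10·y]].
At the point, J = [[8.250, -26.000], [-1.000, -15.000]] (det J = -149.750).
Solving J·Δ = −F gives Δ = (-1.191, 0.396).

(-1.191, 0.396)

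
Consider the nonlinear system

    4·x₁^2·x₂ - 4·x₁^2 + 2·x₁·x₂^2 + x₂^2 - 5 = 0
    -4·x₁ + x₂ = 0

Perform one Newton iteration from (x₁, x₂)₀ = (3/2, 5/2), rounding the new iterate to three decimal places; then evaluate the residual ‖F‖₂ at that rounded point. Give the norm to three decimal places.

At (3/2, 5/2): F = (33.500, -3.500).
Jacobian J = [[8·x₁·x₂ - 8·x₁ + 2·x₂^2, 4·x₁^2 + 4·x₁·x₂ + 2·x₂], [-4, 1]].
At the point, J = [[30.500, 29.000], [-4.000, 1.000]] (det J = 146.500).
Solving J·Δ = −F gives Δ = (-0.922, -0.186).
Then the next iterate is (x₁, x₂)₁ = (0.578, 2.314).
Re-evaluating at (0.578, 2.314): F = (8.30045, 0.002), so ‖F‖₂ = 8.300.

8.300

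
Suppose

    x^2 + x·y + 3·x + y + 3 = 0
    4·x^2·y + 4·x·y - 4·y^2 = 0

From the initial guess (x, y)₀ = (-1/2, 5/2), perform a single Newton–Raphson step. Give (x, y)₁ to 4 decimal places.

At (-1/2, 5/2): F = (3.0000, -27.5000).
Jacobian J = [[2·x + y + 3, x + 1], [8·x·y + 4·y, 4·x^2 + 4·x - 8·y]].
At the point, J = [[4.5000, 0.5000], [0.0000, -21.0000]] (det J = -94.5000).
Solving J·Δ = −F gives Δ = (-0.5212, -1.3095).
Then the next iterate is (x, y)₁ = (-1.0212, 1.1905).

(-1.0212, 1.1905)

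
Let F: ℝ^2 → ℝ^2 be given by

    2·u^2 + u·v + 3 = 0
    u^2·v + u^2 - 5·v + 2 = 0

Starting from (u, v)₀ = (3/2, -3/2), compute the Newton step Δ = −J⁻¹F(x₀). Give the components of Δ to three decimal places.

(-2.667, 4.500)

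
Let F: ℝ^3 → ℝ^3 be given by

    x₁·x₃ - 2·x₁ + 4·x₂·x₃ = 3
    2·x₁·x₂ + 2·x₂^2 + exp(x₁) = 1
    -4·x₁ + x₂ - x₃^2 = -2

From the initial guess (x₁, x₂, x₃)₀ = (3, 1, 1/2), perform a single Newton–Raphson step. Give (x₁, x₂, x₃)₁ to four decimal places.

At (3, 1, 1/2): F = (-5.5000, 27.085537, -9.2500).
Jacobian J = [[x₃ - 2, 4·x₃, x₁ + 4·x₂], [2·x₂ + exp(x₁), 2·x₁ + 4·x₂, 0], [-4, 1, -2·x₃]].
At the point, J = [[-1.5000, 2.0000, 7.0000], [22.085537, 10.0000, 0.0000], [-4.0000, 1.0000, -1.0000]] (det J = 493.769832).
Solving J·Δ = −F gives Δ = (-1.9164, 1.5240, -0.0604).
Then the next iterate is (x₁, x₂, x₃)₁ = (1.0836, 2.5240, 0.4396).

(1.0836, 2.5240, 0.4396)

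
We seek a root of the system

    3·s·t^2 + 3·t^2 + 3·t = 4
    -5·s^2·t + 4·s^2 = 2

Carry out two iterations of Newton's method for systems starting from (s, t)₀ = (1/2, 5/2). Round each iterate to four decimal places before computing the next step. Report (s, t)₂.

At (1/2, 5/2): F = (31.6250, -4.1250).
Jacobian J = [[3·t^2, 6·s·t + 6·t + 3], [-10·s·t + 8·s, -5·s^2]].
At the point, J = [[18.7500, 25.5000], [-8.5000, -1.2500]] (det J = 193.3125).
Solving J·Δ = −F gives Δ = (-0.3396, -0.9905).
Then the next iterate is (s, t)₁ = (0.1604, 1.5095).
Round to (0.1604, 1.5095) and repeat: F = (8.460728, -2.091271), J = [[6.835771, 13.509743], [-1.138038, -0.128641]].
Δ = (-1.8740, 0.3220), so (s, t)₂ = (-1.7136, 1.8315).

(-1.7136, 1.8315)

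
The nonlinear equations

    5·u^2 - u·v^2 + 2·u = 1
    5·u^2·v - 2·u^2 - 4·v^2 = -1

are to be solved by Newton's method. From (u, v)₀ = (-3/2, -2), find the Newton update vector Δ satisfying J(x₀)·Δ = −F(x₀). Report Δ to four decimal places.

At (-3/2, -2): F = (13.2500, -42.0000).
Jacobian J = [[10·u - v^2 + 2, -2·u·v], [10·u·v - 4·u, 5·u^2 - 8·v]].
At the point, J = [[-17.0000, -6.0000], [36.0000, 27.2500]] (det J = -247.2500).
Solving J·Δ = −F gives Δ = (0.4411, 0.9585).

(0.4411, 0.9585)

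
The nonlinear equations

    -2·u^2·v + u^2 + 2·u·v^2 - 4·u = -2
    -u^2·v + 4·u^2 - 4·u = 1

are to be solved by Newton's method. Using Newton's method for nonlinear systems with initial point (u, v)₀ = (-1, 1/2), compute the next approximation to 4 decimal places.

(-0.4938, 1.4321)

At (-1, 1/2): F = (5.5000, 6.5000).
Jacobian J = [[-4·u·v + 2·u + 2·v^2 - 4, -2·u^2 + 4·u·v], [-2·u·v + 8·u - 4, -u^2]].
At the point, J = [[-3.5000, -4.0000], [-11.0000, -1.0000]] (det J = -40.5000).
Solving J·Δ = −F gives Δ = (0.5062, 0.9321).
Then the next iterate is (u, v)₁ = (-0.4938, 1.4321).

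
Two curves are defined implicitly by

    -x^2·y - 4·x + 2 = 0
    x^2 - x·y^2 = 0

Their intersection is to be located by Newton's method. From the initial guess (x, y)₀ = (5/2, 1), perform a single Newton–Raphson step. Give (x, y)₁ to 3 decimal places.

(1.147, 0.668)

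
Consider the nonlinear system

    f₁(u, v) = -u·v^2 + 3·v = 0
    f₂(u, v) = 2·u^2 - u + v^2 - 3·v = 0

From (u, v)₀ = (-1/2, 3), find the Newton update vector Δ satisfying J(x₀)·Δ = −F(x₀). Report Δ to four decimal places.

(3.8333, 3.5000)

At (-1/2, 3): F = (13.5000, 1.0000).
Jacobian J = [[-v^2, -2·u·v + 3], [4·u - 1, 2·v - 3]].
At the point, J = [[-9.0000, 6.0000], [-3.0000, 3.0000]] (det J = -9.0000).
Solving J·Δ = −F gives Δ = (3.8333, 3.5000).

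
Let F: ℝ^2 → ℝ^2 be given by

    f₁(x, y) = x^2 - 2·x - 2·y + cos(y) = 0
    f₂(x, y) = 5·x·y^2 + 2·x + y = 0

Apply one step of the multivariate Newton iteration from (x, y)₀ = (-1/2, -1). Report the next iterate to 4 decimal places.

At (-1/2, -1): F = (3.790302, -4.5000).
Jacobian J = [[2·x - 2, -sin(y) - 2], [5·y^2 + 2, 10·x·y + 1]].
At the point, J = [[-3.0000, -1.158529], [7.0000, 6.0000]] (det J = -9.890297).
Solving J·Δ = −F gives Δ = (1.7723, -1.3177).
Then the next iterate is (x, y)₁ = (1.2723, -2.3177).

(1.2723, -2.3177)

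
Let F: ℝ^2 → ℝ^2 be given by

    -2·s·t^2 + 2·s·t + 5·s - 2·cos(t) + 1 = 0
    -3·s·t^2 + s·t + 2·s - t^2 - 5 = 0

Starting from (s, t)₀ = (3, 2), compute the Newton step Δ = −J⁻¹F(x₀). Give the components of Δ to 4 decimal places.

(-4.2822, 0.0340)

At (3, 2): F = (4.832294, -33.0000).
Jacobian J = [[-2·t^2 + 2·t + 5, -4·s·t + 2·s + 2·sin(t)], [-3·t^2 + t + 2, -6·s·t + s - 2·t]].
At the point, J = [[1.0000, -16.181405], [-8.0000, -37.0000]] (det J = -166.451241).
Solving J·Δ = −F gives Δ = (-4.2822, 0.0340).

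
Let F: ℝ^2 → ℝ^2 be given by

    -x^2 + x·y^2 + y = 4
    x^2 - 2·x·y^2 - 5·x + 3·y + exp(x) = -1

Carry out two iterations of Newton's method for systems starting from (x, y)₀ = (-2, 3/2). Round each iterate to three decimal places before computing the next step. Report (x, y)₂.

(0.809, 1.358)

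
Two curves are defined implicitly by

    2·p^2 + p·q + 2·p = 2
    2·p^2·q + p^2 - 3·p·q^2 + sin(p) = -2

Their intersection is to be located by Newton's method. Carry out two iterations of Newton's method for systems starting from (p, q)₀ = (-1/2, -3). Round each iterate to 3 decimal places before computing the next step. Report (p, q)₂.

At (-1/2, -3): F = (-1.000, 13.77057).
Jacobian J = [[4·p + q + 2, p], [4·p·q + 2·p - 3·q^2 + cos(p), 2·p^2 - 6·p·q]].
At the point, J = [[-3.000, -0.500], [-21.12242, -8.500]] (det J = 14.93879).
Solving J·Δ = −F gives Δ = (-1.030, 4.179).
Then the next iterate is (p, q)₁ = (-1.530, 1.179).
Round to (-1.530, 1.179) and repeat: F = (-2.18207, 15.24186), J = [[-2.941, -1.530], [-14.40482, 15.50502]].
Δ = (-0.155, -1.127), so (p, q)₂ = (-1.685, 0.052).

(-1.685, 0.052)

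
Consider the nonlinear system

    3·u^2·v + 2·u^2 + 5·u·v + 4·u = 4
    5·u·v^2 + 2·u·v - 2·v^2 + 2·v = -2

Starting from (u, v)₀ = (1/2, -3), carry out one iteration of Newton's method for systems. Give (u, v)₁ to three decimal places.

At (1/2, -3): F = (-11.250, -2.500).
Jacobian J = [[6·u·v + 4·u + 5·v + 4, 3·u^2 + 5·u], [5·v^2 + 2·v, 10·u·v + 2·u - 4·v + 2]].
At the point, J = [[-18.000, 3.250], [39.000, 0.000]] (det J = -126.750).
Solving J·Δ = −F gives Δ = (0.064, 3.817).
Then the next iterate is (u, v)₁ = (0.564, 0.817).

(0.564, 0.817)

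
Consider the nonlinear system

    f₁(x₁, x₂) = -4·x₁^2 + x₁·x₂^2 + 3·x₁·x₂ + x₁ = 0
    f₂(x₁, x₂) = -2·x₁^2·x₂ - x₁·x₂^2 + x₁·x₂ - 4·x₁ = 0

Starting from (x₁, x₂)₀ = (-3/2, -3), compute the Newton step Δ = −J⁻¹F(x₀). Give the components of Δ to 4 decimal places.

At (-3/2, -3): F = (-10.5000, 37.5000).
Jacobian J = [[-8·x₁ + x₂^2 + 3·x₂ + 1, 2·x₁·x₂ + 3·x₁], [-4·x₁·x₂ - x₂^2 + x₂ - 4, -2·x₁^2 - 2·x₁·x₂ + x₁]].
At the point, J = [[13.0000, 4.5000], [-34.0000, -15.0000]] (det J = -42.0000).
Solving J·Δ = −F gives Δ = (-0.2679, 3.1071).

(-0.2679, 3.1071)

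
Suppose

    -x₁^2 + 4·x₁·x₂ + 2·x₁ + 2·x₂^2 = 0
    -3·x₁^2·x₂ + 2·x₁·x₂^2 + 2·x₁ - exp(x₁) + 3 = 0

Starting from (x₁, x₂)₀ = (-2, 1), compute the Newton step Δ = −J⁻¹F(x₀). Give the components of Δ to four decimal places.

At (-2, 1): F = (-14.0000, -17.135335).
Jacobian J = [[-2·x₁ + 4·x₂ + 2, 4·x₁ + 4·x₂], [-6·x₁·x₂ + 2·x₂^2 - exp(x₁) + 2, -3·x₁^2 + 4·x₁·x₂]].
At the point, J = [[10.0000, -4.0000], [15.864665, -20.0000]] (det J = -136.541341).
Solving J·Δ = −F gives Δ = (1.5487, 0.3717).

(1.5487, 0.3717)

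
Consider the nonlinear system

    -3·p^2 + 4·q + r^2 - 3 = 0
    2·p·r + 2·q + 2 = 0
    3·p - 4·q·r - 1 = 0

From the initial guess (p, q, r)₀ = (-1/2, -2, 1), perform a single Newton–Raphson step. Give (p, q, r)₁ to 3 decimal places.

(-1.279, 0.776, 1.993)

At (-1/2, -2, 1): F = (-10.750, -3.000, 5.500).
Jacobian J = [[-6·p, 4, 2·r], [2·r, 2, 2·p], [3, -4·r, -4·q]].
At the point, J = [[3.000, 4.000, 2.000], [2.000, 2.000, -1.000], [3.000, -4.000, 8.000]] (det J = -68.000).
Solving J·Δ = −F gives Δ = (-0.779, 2.776, 0.993).
Then the next iterate is (p, q, r)₁ = (-1.279, 0.776, 1.993).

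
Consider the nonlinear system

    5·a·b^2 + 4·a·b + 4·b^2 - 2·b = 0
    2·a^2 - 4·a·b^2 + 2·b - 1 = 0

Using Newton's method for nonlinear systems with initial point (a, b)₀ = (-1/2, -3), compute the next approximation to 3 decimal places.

At (-1/2, -3): F = (25.500, 11.500).
Jacobian J = [[5·b^2 + 4·b, 10·a·b + 4·a + 8·b - 2], [4·a - 4·b^2, -8·a·b + 2]].
At the point, J = [[33.000, -13.000], [-38.000, -10.000]] (det J = -824.000).
Solving J·Δ = −F gives Δ = (-0.128, 1.637).
Then the next iterate is (a, b)₁ = (-0.628, -1.363).

(-0.628, -1.363)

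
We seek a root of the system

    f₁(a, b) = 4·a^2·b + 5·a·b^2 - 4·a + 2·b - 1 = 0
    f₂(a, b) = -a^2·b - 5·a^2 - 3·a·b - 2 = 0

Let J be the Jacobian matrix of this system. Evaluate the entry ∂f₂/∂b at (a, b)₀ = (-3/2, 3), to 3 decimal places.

2.250

∂f₂/∂b = -a^2 - 3·a.
At (-3/2, 3) this is 2.250.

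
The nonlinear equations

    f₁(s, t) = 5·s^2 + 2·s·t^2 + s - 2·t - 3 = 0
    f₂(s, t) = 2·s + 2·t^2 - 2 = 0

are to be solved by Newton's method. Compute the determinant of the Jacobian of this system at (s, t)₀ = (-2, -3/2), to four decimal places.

67.0000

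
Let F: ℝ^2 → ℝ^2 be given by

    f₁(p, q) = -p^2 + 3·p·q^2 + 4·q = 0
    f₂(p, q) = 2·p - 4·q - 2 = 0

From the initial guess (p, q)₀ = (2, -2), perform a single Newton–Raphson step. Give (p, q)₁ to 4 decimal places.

(-17.0000, -9.0000)

At (2, -2): F = (12.0000, 10.0000).
Jacobian J = [[-2·p + 3·q^2, 6·p·q + 4], [2, -4]].
At the point, J = [[8.0000, -20.0000], [2.0000, -4.0000]] (det J = 8.0000).
Solving J·Δ = −F gives Δ = (-19.0000, -7.0000).
Then the next iterate is (p, q)₁ = (-17.0000, -9.0000).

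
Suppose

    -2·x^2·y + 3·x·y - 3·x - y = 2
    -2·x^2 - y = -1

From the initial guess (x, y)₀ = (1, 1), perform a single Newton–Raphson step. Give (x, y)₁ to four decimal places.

(-0.2500, 4.0000)

At (1, 1): F = (-5.0000, -2.0000).
Jacobian J = [[-4·x·y + 3·y - 3, -2·x^2 + 3·x - 1], [-4·x, -1]].
At the point, J = [[-4.0000, 0.0000], [-4.0000, -1.0000]] (det J = 4.0000).
Solving J·Δ = −F gives Δ = (-1.2500, 3.0000).
Then the next iterate is (x, y)₁ = (-0.2500, 4.0000).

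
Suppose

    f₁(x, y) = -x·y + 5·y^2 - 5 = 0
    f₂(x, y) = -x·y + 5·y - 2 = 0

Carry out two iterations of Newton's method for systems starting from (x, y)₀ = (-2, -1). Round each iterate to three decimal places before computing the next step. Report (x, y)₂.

(8.503, -0.428)

At (-2, -1): F = (-2.000, -9.000).
Jacobian J = [[-y, -x + 10·y], [-y, -x + 5]].
At the point, J = [[1.000, -8.000], [1.000, 7.000]] (det J = 15.000).
Solving J·Δ = −F gives Δ = (5.733, 0.467).
Then the next iterate is (x, y)₁ = (3.733, -0.533).
Round to (3.733, -0.533) and repeat: F = (-1.58987, -2.67531), J = [[0.533, -9.063], [0.533, 1.267]].
Δ = (4.770, 0.105), so (x, y)₂ = (8.503, -0.428).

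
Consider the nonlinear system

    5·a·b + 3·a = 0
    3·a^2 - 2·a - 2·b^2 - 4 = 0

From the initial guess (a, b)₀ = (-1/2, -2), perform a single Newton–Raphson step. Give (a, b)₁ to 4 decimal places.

(-0.4653, -0.6971)

At (-1/2, -2): F = (3.5000, -10.2500).
Jacobian J = [[5·b + 3, 5·a], [6·a - 2, -4·b]].
At the point, J = [[-7.0000, -2.5000], [-5.0000, 8.0000]] (det J = -68.5000).
Solving J·Δ = −F gives Δ = (0.0347, 1.3029).
Then the next iterate is (a, b)₁ = (-0.4653, -0.6971).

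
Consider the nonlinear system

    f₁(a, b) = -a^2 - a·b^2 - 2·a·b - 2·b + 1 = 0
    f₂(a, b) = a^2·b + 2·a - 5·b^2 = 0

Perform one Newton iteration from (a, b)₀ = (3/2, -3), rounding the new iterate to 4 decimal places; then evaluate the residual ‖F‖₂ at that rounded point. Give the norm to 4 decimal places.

At (3/2, -3): F = (0.2500, -48.7500).
Jacobian J = [[-2·a - b^2 - 2·b, -2·a·b - 2·a - 2], [2·a·b + 2, a^2 - 10·b]].
At the point, J = [[-6.0000, 4.0000], [-7.0000, 32.2500]] (det J = -165.5000).
Solving J·Δ = −F gives Δ = (1.2270, 1.7779).
Then the next iterate is (a, b)₁ = (2.7270, -1.2221).
Re-evaluating at (2.7270, -1.2221): F = (-1.399848, -11.101824), so ‖F‖₂ = 11.1897.

11.1897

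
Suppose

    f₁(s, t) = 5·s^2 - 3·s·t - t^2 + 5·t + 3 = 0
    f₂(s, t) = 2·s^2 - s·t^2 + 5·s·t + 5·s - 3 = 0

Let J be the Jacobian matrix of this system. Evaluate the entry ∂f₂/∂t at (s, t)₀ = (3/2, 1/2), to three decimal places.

6.000

∂f₂/∂t = -2·s·t + 5·s.
At (3/2, 1/2) this is 6.000.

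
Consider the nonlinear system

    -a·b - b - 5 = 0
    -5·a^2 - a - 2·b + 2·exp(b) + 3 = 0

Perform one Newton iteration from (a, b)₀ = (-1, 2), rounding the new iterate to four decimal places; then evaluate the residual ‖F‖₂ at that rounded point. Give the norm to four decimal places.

20.8953

At (-1, 2): F = (-5.0000, 9.778112).
Jacobian J = [[-b, -a - 1], [-10·a - 1, 2·exp(b) - 2]].
At the point, J = [[-2.0000, 0.0000], [9.0000, 12.778112]] (det J = -25.556224).
Solving J·Δ = −F gives Δ = (-2.5000, 0.9956).
Then the next iterate is (a, b)₁ = (-3.5000, 2.9956).
Re-evaluating at (-3.5000, 2.9956): F = (2.4890, -20.746491), so ‖F‖₂ = 20.8953.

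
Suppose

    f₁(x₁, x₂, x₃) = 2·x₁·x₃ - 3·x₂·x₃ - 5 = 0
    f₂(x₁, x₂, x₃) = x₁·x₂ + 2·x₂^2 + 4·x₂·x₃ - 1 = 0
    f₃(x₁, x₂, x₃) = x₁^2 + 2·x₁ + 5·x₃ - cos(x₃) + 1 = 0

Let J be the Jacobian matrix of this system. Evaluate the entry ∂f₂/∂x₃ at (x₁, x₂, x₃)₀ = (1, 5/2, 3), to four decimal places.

10.0000

∂f₂/∂x₃ = 4·x₂.
At (1, 5/2, 3) this is 10.0000.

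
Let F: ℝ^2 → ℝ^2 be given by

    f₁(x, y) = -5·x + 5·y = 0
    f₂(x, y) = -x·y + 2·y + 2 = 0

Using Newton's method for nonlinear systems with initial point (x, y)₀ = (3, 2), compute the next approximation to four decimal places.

(2.6667, 2.6667)

At (3, 2): F = (-5.0000, 0.0000).
Jacobian J = [[-5, 5], [-y, -x + 2]].
At the point, J = [[-5.0000, 5.0000], [-2.0000, -1.0000]] (det J = 15.0000).
Solving J·Δ = −F gives Δ = (-0.3333, 0.6667).
Then the next iterate is (x, y)₁ = (2.6667, 2.6667).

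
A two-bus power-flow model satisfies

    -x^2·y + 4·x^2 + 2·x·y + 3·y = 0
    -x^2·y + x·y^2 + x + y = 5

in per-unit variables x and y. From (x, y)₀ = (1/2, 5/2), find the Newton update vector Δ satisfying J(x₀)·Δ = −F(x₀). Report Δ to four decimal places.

At (1/2, 5/2): F = (10.3750, 0.5000).
Jacobian J = [[-2·x·y + 8·x + 2·y, -x^2 + 2·x + 3], [-2·x·y + y^2 + 1, -x^2 + 2·x·y + 1]].
At the point, J = [[6.5000, 3.7500], [4.7500, 3.2500]] (det J = 3.3125).
Solving J·Δ = −F gives Δ = (-9.6132, 13.8962).

(-9.6132, 13.8962)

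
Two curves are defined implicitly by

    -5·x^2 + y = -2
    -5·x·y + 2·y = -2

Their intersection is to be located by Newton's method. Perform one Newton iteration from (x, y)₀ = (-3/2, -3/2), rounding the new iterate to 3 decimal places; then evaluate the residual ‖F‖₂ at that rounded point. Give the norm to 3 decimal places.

3.370

At (-3/2, -3/2): F = (-10.750, -12.250).
Jacobian J = [[-10·x, 1], [-5·y, -5·x + 2]].
At the point, J = [[15.000, 1.000], [7.500, 9.500]] (det J = 135.000).
Solving J·Δ = −F gives Δ = (0.666, 0.764).
Then the next iterate is (x, y)₁ = (-0.834, -0.736).
Re-evaluating at (-0.834, -0.736): F = (-2.21378, -2.54112), so ‖F‖₂ = 3.370.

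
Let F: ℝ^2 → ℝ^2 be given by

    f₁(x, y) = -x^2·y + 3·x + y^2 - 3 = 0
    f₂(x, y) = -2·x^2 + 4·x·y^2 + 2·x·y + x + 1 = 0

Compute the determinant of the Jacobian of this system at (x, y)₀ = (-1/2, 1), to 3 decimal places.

-35.750

J = [[-2·x·y + 3, -x^2 + 2·y], [-4·x + 4·y^2 + 2·y + 1, 8·x·y + 2·x]].
At the point, J = [[4.000, 1.750], [9.000, -5.000]].
det J = -35.750.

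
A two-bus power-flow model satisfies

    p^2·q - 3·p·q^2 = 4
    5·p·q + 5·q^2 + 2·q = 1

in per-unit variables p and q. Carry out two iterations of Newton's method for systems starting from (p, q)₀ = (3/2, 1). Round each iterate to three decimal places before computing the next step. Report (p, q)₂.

(18.782, -0.340)

At (3/2, 1): F = (-6.250, 13.500).
Jacobian J = [[2·p·q - 3·q^2, p^2 - 6·p·q], [5·q, 5·p + 10·q + 2]].
At the point, J = [[0.000, -6.750], [5.000, 19.500]] (det J = 33.750).
Solving J·Δ = −F gives Δ = (0.911, -0.926).
Then the next iterate is (p, q)₁ = (2.411, 0.074).
Round to (2.411, 0.074) and repeat: F = (-3.60945, 0.06745), J = [[0.34040, 4.74244], [0.370, 14.795]].
Δ = (16.371, -0.414), so (p, q)₂ = (18.782, -0.340).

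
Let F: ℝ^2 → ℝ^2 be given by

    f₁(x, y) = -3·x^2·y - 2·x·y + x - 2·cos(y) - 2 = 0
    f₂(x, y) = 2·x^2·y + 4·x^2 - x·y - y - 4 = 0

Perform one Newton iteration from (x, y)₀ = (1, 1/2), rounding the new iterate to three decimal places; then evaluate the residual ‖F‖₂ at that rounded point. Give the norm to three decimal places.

1.607

At (1, 1/2): F = (-5.25517, 0.000).
Jacobian J = [[-6·x·y - 2·y + 1, -3·x^2 - 2·x + 2·sin(y)], [4·x·y + 8·x - y, 2·x^2 - x - 1]].
At the point, J = [[-3.000, -4.04115], [9.500, 0.000]] (det J = 38.39091).
Solving J·Δ = −F gives Δ = (0.000, -1.300).
Then the next iterate is (x, y)₁ = (1.000, -0.800).
Re-evaluating at (1.000, -0.800): F = (1.60659, 0.000), so ‖F‖₂ = 1.607.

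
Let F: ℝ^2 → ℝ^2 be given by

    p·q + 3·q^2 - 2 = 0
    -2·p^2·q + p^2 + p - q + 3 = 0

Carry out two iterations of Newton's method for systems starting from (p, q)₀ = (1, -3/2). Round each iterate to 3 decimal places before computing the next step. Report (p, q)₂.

(-1.937, -0.490)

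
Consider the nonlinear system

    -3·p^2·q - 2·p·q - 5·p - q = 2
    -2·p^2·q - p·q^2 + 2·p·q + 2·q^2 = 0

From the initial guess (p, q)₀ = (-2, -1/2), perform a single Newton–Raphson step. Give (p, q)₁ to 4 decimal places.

(-0.7849, -0.4612)

At (-2, -1/2): F = (12.5000, 7.0000).
Jacobian J = [[-6·p·q - 2·q - 5, -3·p^2 - 2·p - 1], [-4·p·q - q^2 + 2·q, -2·p^2 - 2·p·q + 2·p + 4·q]].
At the point, J = [[-10.0000, -9.0000], [-5.2500, -16.0000]] (det J = 112.7500).
Solving J·Δ = −F gives Δ = (1.2151, 0.0388).
Then the next iterate is (p, q)₁ = (-0.7849, -0.4612).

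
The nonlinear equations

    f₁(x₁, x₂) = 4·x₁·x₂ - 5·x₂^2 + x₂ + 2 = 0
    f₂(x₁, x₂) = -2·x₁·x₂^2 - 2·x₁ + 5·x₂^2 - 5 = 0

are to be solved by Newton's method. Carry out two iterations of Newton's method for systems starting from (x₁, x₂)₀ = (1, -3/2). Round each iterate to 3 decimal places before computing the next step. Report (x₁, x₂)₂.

At (1, -3/2): F = (-16.750, -0.250).
Jacobian J = [[4·x₂, 4·x₁ - 10·x₂ + 1], [-2·x₂^2 - 2, -4·x₁·x₂ + 10·x₂]].
At the point, J = [[-6.000, 20.000], [-6.500, -9.000]] (det J = 184.000).
Solving J·Δ = −F gives Δ = (-0.846, 0.584).
Then the next iterate is (x₁, x₂)₁ = (0.154, -0.916).
Round to (0.154, -0.916) and repeat: F = (-3.67554, -1.37115), J = [[-3.664, 10.776], [-3.67811, -8.59574]].
Δ = (-0.652, 0.119), so (x₁, x₂)₂ = (-0.498, -0.797).

(-0.498, -0.797)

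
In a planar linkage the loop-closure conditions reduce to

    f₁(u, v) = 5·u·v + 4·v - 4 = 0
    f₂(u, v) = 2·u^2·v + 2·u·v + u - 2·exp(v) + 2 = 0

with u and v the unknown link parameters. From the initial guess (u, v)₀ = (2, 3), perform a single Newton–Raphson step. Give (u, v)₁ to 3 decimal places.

At (2, 3): F = (38.000, -0.17107).
Jacobian J = [[5·v, 5·u + 4], [4·u·v + 2·v + 1, 2·u^2 + 2·u - 2·exp(v)]].
At the point, J = [[15.000, 14.000], [31.000, -28.17107]] (det J = -856.56611).
Solving J·Δ = −F gives Δ = (-1.247, -1.378).
Then the next iterate is (u, v)₁ = (0.753, 1.622).

(0.753, 1.622)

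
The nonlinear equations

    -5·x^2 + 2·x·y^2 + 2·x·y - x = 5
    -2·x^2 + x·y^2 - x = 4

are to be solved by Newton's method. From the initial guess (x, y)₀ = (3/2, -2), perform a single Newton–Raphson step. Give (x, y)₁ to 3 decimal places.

At (3/2, -2): F = (-11.750, -4.000).
Jacobian J = [[-10·x + 2·y^2 + 2·y - 1, 4·x·y + 2·x], [-4·x + y^2 - 1, 2·x·y]].
At the point, J = [[-12.000, -9.000], [-3.000, -6.000]] (det J = 45.000).
Solving J·Δ = −F gives Δ = (-0.767, -0.283).
Then the next iterate is (x, y)₁ = (0.733, -2.283).

(0.733, -2.283)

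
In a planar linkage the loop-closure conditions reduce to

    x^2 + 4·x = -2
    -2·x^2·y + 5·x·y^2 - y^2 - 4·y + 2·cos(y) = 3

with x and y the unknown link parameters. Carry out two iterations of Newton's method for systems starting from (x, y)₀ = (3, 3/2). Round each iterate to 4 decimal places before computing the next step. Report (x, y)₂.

(-0.2796, -1.7353)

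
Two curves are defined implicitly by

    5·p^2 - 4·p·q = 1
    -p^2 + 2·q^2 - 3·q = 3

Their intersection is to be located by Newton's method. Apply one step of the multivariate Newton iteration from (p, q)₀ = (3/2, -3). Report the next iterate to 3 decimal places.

(0.807, -1.411)

At (3/2, -3): F = (28.250, 21.750).
Jacobian J = [[10·p - 4·q, -4·p], [-2·p, 4·q - 3]].
At the point, J = [[27.000, -6.000], [-3.000, -15.000]] (det J = -423.000).
Solving J·Δ = −F gives Δ = (-0.693, 1.589).
Then the next iterate is (p, q)₁ = (0.807, -1.411).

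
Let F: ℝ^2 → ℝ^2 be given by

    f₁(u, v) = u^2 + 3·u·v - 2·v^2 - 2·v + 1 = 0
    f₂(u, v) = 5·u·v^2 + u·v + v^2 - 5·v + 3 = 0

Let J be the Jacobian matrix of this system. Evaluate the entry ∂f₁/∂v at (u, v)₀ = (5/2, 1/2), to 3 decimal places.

3.500

∂f₁/∂v = 3·u - 4·v - 2.
At (5/2, 1/2) this is 3.500.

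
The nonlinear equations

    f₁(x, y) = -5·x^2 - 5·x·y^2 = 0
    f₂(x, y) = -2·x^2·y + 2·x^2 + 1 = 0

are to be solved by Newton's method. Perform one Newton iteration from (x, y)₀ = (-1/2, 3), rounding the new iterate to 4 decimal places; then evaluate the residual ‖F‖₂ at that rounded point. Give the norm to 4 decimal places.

1.1465

At (-1/2, 3): F = (21.2500, 0.0000).
Jacobian J = [[-10·x - 5·y^2, -10·x·y], [-4·x·y + 4·x, -2·x^2]].
At the point, J = [[-40.0000, 15.0000], [4.0000, -0.5000]] (det J = -40.0000).
Solving J·Δ = −F gives Δ = (-0.2656, -2.1250).
Then the next iterate is (x, y)₁ = (-0.7656, 0.8750).
Re-evaluating at (-0.7656, 0.8750): F = (0.000096, 1.146536), so ‖F‖₂ = 1.1465.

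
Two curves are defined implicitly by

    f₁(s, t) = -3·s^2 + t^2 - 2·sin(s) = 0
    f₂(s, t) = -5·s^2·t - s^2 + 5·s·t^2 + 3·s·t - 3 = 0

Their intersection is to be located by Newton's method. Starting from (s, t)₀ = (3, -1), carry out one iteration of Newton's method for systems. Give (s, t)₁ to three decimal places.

(1.366, -1.053)

At (3, -1): F = (-26.28224, 39.000).
Jacobian J = [[-6·s - 2·cos(s), 2·t], [-10·s·t - 2·s + 5·t^2 + 3·t, -5·s^2 + 10·s·t + 3·s]].
At the point, J = [[-16.02002, -2.000], [26.000, -66.000]] (det J = 1109.32099).
Solving J·Δ = −F gives Δ = (-1.634, -0.053).
Then the next iterate is (s, t)₁ = (1.366, -1.053).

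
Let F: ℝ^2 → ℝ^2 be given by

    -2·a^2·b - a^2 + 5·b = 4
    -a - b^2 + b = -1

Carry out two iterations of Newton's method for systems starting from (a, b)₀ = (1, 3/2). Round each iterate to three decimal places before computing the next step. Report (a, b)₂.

(0.767, 1.195)

At (1, 3/2): F = (-0.500, -0.750).
Jacobian J = [[-4·a·b - 2·a, -2·a^2 + 5], [-1, -2·b + 1]].
At the point, J = [[-8.000, 3.000], [-1.000, -2.000]] (det J = 19.000).
Solving J·Δ = −F gives Δ = (-0.171, -0.289).
Then the next iterate is (a, b)₁ = (0.829, 1.211).
Round to (0.829, 1.211) and repeat: F = (-0.29674, -0.08452), J = [[-5.67368, 3.62552], [-1.000, -1.422]].
Δ = (-0.062, -0.016), so (a, b)₂ = (0.767, 1.195).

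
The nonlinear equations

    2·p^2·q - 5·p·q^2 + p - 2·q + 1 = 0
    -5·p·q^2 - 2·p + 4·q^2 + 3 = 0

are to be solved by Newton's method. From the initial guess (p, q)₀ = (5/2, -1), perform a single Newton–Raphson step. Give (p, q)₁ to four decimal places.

(-1.4286, -2.0000)

At (5/2, -1): F = (-19.5000, -10.5000).
Jacobian J = [[4·p·q - 5·q^2 + 1, 2·p^2 - 10·p·q - 2], [-5·q^2 - 2, -10·p·q + 8·q]].
At the point, J = [[-14.0000, 35.5000], [-7.0000, 17.0000]] (det J = 10.5000).
Solving J·Δ = −F gives Δ = (-3.9286, -1.0000).
Then the next iterate is (p, q)₁ = (-1.4286, -2.0000).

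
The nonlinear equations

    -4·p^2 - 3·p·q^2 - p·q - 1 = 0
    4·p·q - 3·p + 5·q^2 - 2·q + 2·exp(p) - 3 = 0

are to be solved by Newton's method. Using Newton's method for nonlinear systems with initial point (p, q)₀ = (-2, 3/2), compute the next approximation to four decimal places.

(-1.7342, 1.4220)

At (-2, 3/2): F = (-0.5000, -0.479329).
Jacobian J = [[-8·p - 3·q^2 - q, -6·p·q - p], [4·q + 2·exp(p) - 3, 4·p + 10·q - 2]].
At the point, J = [[7.7500, 20.0000], [3.270671, 5.0000]] (det J = -26.663411).
Solving J·Δ = −F gives Δ = (0.2658, -0.0780).
Then the next iterate is (p, q)₁ = (-1.7342, 1.4220).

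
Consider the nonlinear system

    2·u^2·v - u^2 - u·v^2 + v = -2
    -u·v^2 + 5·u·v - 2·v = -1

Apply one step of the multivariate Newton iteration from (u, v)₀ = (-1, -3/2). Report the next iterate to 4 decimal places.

(-0.7826, -0.3370)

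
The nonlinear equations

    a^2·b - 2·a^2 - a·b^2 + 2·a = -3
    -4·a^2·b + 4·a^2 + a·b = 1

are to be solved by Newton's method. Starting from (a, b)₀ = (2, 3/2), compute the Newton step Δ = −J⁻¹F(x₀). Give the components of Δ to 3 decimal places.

At (2, 3/2): F = (0.500, -6.000).
Jacobian J = [[2·a·b - 4·a - b^2 + 2, a^2 - 2·a·b], [-8·a·b + 8·a + b, -4·a^2 + a]].
At the point, J = [[-2.250, -2.000], [-6.500, -14.000]] (det J = 18.500).
Solving J·Δ = −F gives Δ = (1.027, -0.905).

(1.027, -0.905)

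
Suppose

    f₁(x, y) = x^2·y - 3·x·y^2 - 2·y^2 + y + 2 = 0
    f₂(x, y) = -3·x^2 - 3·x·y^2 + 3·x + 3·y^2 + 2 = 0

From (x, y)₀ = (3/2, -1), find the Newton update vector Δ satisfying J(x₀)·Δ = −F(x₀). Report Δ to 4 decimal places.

(-0.0404, 0.4620)

At (3/2, -1): F = (-7.7500, -1.7500).
Jacobian J = [[2·x·y - 3·y^2, x^2 - 6·x·y - 4·y + 1], [-6·x - 3·y^2 + 3, -6·x·y + 6·y]].
At the point, J = [[-6.0000, 16.2500], [-9.0000, 3.0000]] (det J = 128.2500).
Solving J·Δ = −F gives Δ = (-0.0404, 0.4620).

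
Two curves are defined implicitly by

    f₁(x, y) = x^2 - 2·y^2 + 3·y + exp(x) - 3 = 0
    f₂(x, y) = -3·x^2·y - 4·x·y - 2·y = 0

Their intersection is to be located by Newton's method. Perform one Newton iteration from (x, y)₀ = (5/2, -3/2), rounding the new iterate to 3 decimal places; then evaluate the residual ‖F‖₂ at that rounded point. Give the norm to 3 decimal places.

13.051

At (5/2, -3/2): F = (6.43249, 46.125).
Jacobian J = [[2·x + exp(x), -4·y + 3], [-6·x·y - 4·y, -3·x^2 - 4·x - 2]].
At the point, J = [[17.18249, 9.000], [28.500, -30.750]] (det J = -784.86169).
Solving J·Δ = −F gives Δ = (-0.781, 0.776).
Then the next iterate is (x, y)₁ = (1.719, -0.724).
Re-evaluating at (1.719, -0.724): F = (2.31356, 12.84440), so ‖F‖₂ = 13.051.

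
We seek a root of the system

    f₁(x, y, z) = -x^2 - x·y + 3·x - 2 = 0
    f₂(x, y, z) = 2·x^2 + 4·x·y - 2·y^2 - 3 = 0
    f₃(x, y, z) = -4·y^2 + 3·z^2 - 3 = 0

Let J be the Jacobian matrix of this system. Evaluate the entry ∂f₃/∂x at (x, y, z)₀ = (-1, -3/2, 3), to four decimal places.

∂f₃/∂x = 0.
At (-1, -3/2, 3) this is 0.0000.

0.0000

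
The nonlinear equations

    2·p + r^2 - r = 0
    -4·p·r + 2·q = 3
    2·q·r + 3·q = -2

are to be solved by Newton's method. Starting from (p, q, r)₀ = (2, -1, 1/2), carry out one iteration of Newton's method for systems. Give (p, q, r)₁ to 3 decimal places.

At (2, -1, 1/2): F = (3.750, -9.000, -2.000).
Jacobian J = [[2, 0, 2·r - 1], [-4·r, 2, -4·p], [0, 2·r + 3, 2·q]].
At the point, J = [[2.000, 0.000, 0.000], [-2.000, 2.000, -8.000], [0.000, 4.000, -2.000]] (det J = 56.000).
Solving J·Δ = −F gives Δ = (-1.875, 0.196, -0.607).
Then the next iterate is (p, q, r)₁ = (0.125, -0.804, -0.107).

(0.125, -0.804, -0.107)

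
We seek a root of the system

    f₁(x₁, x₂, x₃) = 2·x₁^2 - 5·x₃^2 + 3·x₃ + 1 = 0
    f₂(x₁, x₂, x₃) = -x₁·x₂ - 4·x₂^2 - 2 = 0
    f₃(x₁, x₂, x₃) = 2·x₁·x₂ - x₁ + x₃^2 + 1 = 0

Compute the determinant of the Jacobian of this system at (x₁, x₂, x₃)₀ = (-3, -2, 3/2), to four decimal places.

J = [[4·x₁, 0, -10·x₃ + 3], [-x₂, -x₁ - 8·x₂, 0], [2·x₂ - 1, 2·x₁, 2·x₃]].
At the point, J = [[-12.0000, 0.0000, -12.0000], [2.0000, 19.0000, 0.0000], [-5.0000, -6.0000, 3.0000]].
det J = -1680.0000.

-1680.0000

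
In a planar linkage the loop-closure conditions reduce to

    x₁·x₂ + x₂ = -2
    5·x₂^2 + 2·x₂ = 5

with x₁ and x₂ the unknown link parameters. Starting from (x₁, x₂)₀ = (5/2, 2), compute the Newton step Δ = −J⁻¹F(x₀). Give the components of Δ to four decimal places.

(-2.9886, -0.8636)

At (5/2, 2): F = (9.0000, 19.0000).
Jacobian J = [[x₂, x₁ + 1], [0, 10·x₂ + 2]].
At the point, J = [[2.0000, 3.5000], [0.0000, 22.0000]] (det J = 44.0000).
Solving J·Δ = −F gives Δ = (-2.9886, -0.8636).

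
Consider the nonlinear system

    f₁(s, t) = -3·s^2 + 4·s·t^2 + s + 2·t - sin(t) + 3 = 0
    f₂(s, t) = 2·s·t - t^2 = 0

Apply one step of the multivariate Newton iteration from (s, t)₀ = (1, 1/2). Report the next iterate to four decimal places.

(0.8552, -0.1052)

At (1, 1/2): F = (2.520574, 0.7500).
Jacobian J = [[-6·s + 4·t^2 + 1, 8·s·t - cos(t) + 2], [2·t, 2·s - 2·t]].
At the point, J = [[-4.0000, 5.122417], [1.0000, 1.0000]] (det J = -9.122417).
Solving J·Δ = −F gives Δ = (-0.1448, -0.6052).
Then the next iterate is (s, t)₁ = (0.8552, -0.1052).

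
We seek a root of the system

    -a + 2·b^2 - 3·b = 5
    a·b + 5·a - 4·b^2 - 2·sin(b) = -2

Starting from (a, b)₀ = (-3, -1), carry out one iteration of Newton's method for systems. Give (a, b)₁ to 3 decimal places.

At (-3, -1): F = (3.000, -12.31706).
Jacobian J = [[-1, 4·b - 3], [b + 5, a - 8·b - 2·cos(b)]].
At the point, J = [[-1.000, -7.000], [4.000, 3.91940]] (det J = 24.08060).
Solving J·Δ = −F gives Δ = (3.092, -0.013).
Then the next iterate is (a, b)₁ = (0.092, -1.013).

(0.092, -1.013)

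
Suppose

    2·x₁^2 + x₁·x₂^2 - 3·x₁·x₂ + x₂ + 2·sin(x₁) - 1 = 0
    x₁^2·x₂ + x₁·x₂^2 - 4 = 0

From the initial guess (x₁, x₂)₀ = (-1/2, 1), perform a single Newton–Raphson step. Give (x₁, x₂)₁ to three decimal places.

At (-1/2, 1): F = (0.54115, -4.250).
Jacobian J = [[4·x₁ + x₂^2 - 3·x₂ + 2·cos(x₁), 2·x₁·x₂ - 3·x₁ + 1], [2·x₁·x₂ + x₂^2, x₁^2 + 2·x₁·x₂]].
At the point, J = [[-2.24483, 1.500], [0.000, -0.750]] (det J = 1.68363).
Solving J·Δ = −F gives Δ = (-3.545, -5.667).
Then the next iterate is (x₁, x₂)₁ = (-4.045, -4.667).

(-4.045, -4.667)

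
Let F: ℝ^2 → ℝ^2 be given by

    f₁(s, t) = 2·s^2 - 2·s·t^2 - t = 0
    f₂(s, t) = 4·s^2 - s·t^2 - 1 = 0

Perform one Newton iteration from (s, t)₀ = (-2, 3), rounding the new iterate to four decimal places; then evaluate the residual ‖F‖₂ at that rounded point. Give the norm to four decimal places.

At (-2, 3): F = (41.0000, 33.0000).
Jacobian J = [[4·s - 2·t^2, -4·s·t - 1], [8·s - t^2, -2·s·t]].
At the point, J = [[-26.0000, 23.0000], [-25.0000, 12.0000]] (det J = 263.0000).
Solving J·Δ = −F gives Δ = (1.0152, -0.6350).
Then the next iterate is (s, t)₁ = (-0.9848, 2.3650).
Re-evaluating at (-0.9848, 2.3650): F = (10.591078, 8.387532), so ‖F‖₂ = 13.5101.

13.5101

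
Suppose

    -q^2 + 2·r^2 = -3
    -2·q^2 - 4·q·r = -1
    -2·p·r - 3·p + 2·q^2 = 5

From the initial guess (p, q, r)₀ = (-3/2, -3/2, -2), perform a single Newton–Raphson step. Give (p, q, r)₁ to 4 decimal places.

At (-3/2, -3/2, -2): F = (8.7500, -15.5000, -2.0000).
Jacobian J = [[0, -2·q, 4·r], [0, -4·q - 4·r, -4·q], [-2·r - 3, 4·q, -2·p]].
At the point, J = [[0.0000, 3.0000, -8.0000], [0.0000, 14.0000, 6.0000], [1.0000, -6.0000, 3.0000]] (det J = 130.0000).
Solving J·Δ = −F gives Δ = (1.4000, 0.5500, 1.3000).
Then the next iterate is (p, q, r)₁ = (-0.1000, -0.9500, -0.7000).

(-0.1000, -0.9500, -0.7000)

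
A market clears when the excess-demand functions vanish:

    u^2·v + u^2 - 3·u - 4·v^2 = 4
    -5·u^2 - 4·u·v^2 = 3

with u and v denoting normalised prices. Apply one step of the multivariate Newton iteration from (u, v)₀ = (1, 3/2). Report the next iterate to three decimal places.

(0.893, 0.253)

At (1, 3/2): F = (-13.500, -17.000).
Jacobian J = [[2·u·v + 2·u - 3, u^2 - 8·v], [-10·u - 4·v^2, -8·u·v]].
At the point, J = [[2.000, -11.000], [-19.000, -12.000]] (det J = -233.000).
Solving J·Δ = −F gives Δ = (-0.107, -1.247).
Then the next iterate is (u, v)₁ = (0.893, 0.253).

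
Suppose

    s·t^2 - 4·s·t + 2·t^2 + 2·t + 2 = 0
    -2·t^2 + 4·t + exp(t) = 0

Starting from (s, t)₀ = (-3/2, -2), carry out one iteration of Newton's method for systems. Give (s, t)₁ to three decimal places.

(-1.154, -0.693)

At (-3/2, -2): F = (-12.000, -15.86466).
Jacobian J = [[t^2 - 4·t, 2·s·t - 4·s + 4·t + 2], [0, -4·t + exp(t) + 4]].
At the point, J = [[12.000, 6.000], [0.000, 12.13534]] (det J = 145.62402).
Solving J·Δ = −F gives Δ = (0.346, 1.307).
Then the next iterate is (s, t)₁ = (-1.154, -0.693).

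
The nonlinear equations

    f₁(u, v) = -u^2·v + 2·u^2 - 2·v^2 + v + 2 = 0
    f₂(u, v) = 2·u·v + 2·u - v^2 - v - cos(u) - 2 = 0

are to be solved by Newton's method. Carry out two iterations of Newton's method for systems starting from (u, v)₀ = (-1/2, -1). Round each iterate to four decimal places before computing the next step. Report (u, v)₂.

At (-1/2, -1): F = (-0.2500, -2.877583).
Jacobian J = [[-2·u·v + 4·u, -u^2 - 4·v + 1], [2·v + sin(u) + 2, 2·u - 2·v - 1]].
At the point, J = [[-3.0000, 4.7500], [-0.479426, 0.0000]] (det J = 2.277271).
Solving J·Δ = −F gives Δ = (-6.0021, -3.7382).
Then the next iterate is (u, v)₁ = (-6.5021, -4.7382).
Round to (-6.5021, -4.7382) and repeat: F = (237.233654, 27.923827), J = [[-87.624900, -22.324504], [-7.693570, -4.5278]].
Δ = (2.0034, 2.7630), so (u, v)₂ = (-4.4987, -1.9752).

(-4.4987, -1.9752)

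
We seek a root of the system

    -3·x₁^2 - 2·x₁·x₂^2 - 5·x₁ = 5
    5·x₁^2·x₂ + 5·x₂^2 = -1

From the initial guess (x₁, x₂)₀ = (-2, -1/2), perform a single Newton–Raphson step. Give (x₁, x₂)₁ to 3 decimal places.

(-1.120, -0.570)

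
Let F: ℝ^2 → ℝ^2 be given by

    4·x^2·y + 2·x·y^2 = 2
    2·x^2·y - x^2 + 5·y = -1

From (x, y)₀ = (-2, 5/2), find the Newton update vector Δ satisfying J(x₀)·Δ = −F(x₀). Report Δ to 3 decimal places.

At (-2, 5/2): F = (13.000, 29.500).
Jacobian J = [[8·x·y + 2·y^2, 4·x^2 + 4·x·y], [4·x·y - 2·x, 2·x^2 + 5]].
At the point, J = [[-27.500, -4.000], [-16.000, 13.000]] (det J = -421.500).
Solving J·Δ = −F gives Δ = (0.681, -1.431).

(0.681, -1.431)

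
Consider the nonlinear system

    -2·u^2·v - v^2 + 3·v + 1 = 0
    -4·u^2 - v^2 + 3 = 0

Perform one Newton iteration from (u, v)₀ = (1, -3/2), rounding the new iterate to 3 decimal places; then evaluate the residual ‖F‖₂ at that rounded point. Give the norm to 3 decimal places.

0.810

At (1, -3/2): F = (-2.750, -3.250).
Jacobian J = [[-4·u·v, -2·u^2 - 2·v + 3], [-8·u, -2·v]].
At the point, J = [[6.000, 4.000], [-8.000, 3.000]] (det J = 50.000).
Solving J·Δ = −F gives Δ = (-0.095, 0.830).
Then the next iterate is (u, v)₁ = (0.905, -0.670).
Re-evaluating at (0.905, -0.670): F = (-0.36141, -0.725), so ‖F‖₂ = 0.810.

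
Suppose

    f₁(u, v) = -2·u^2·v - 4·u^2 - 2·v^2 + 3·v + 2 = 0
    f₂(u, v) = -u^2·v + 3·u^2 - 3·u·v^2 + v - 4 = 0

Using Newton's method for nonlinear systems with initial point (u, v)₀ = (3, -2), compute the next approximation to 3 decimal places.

At (3, -2): F = (-12.000, 3.000).
Jacobian J = [[-4·u·v - 8·u, -2·u^2 - 4·v + 3], [-2·u·v + 6·u - 3·v^2, -u^2 - 6·u·v + 1]].
At the point, J = [[0.000, -7.000], [18.000, 28.000]] (det J = 126.000).
Solving J·Δ = −F gives Δ = (2.500, -1.714).
Then the next iterate is (u, v)₁ = (5.500, -3.714).

(5.500, -3.714)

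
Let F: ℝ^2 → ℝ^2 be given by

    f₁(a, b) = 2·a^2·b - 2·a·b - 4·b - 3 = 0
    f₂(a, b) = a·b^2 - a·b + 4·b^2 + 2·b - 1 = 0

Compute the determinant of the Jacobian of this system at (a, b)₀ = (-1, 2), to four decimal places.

J = [[4·a·b - 2·b, 2·a^2 - 2·a - 4], [b^2 - b, 2·a·b - a + 8·b + 2]].
At the point, J = [[-12.0000, 0.0000], [2.0000, 15.0000]].
det J = -180.0000.

-180.0000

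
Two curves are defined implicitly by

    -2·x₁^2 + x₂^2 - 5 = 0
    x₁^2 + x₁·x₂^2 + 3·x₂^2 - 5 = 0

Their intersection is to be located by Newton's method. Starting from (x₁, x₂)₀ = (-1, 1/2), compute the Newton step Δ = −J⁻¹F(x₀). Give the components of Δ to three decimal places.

(1.026, 2.647)

At (-1, 1/2): F = (-6.750, -3.500).
Jacobian J = [[-4·x₁, 2·x₂], [2·x₁ + x₂^2, 2·x₁·x₂ + 6·x₂]].
At the point, J = [[4.000, 1.000], [-1.750, 2.000]] (det J = 9.750).
Solving J·Δ = −F gives Δ = (1.026, 2.647).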